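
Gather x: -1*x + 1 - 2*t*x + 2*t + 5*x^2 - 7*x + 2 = 2*t + 5*x^2 + x*(-2*t - 8) + 3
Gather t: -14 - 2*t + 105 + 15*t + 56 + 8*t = 21*t + 147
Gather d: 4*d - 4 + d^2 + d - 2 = d^2 + 5*d - 6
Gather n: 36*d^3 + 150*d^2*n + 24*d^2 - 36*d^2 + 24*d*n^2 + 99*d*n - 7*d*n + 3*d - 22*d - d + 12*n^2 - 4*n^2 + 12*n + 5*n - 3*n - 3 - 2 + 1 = 36*d^3 - 12*d^2 - 20*d + n^2*(24*d + 8) + n*(150*d^2 + 92*d + 14) - 4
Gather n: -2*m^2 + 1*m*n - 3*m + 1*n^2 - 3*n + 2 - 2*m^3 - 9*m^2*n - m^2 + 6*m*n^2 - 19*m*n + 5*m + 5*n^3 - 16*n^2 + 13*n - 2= -2*m^3 - 3*m^2 + 2*m + 5*n^3 + n^2*(6*m - 15) + n*(-9*m^2 - 18*m + 10)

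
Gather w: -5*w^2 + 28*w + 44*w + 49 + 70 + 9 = -5*w^2 + 72*w + 128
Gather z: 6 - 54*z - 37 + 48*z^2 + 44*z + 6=48*z^2 - 10*z - 25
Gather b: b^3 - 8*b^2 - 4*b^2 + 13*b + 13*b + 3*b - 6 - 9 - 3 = b^3 - 12*b^2 + 29*b - 18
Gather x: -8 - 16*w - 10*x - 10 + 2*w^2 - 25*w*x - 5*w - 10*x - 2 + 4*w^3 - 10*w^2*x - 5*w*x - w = 4*w^3 + 2*w^2 - 22*w + x*(-10*w^2 - 30*w - 20) - 20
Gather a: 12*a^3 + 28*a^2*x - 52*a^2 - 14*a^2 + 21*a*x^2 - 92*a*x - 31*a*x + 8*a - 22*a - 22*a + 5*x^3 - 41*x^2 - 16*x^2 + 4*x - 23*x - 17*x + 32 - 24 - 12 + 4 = 12*a^3 + a^2*(28*x - 66) + a*(21*x^2 - 123*x - 36) + 5*x^3 - 57*x^2 - 36*x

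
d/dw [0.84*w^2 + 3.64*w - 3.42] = 1.68*w + 3.64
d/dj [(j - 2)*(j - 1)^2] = (j - 1)*(3*j - 5)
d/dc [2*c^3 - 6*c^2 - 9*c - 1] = 6*c^2 - 12*c - 9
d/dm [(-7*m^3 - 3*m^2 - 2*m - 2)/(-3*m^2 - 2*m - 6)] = (21*m^4 + 28*m^3 + 126*m^2 + 24*m + 8)/(9*m^4 + 12*m^3 + 40*m^2 + 24*m + 36)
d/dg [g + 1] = 1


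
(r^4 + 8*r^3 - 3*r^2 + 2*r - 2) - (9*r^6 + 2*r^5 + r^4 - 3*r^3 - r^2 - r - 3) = -9*r^6 - 2*r^5 + 11*r^3 - 2*r^2 + 3*r + 1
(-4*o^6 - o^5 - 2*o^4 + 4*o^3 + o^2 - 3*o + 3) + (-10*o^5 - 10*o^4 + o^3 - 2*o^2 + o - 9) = -4*o^6 - 11*o^5 - 12*o^4 + 5*o^3 - o^2 - 2*o - 6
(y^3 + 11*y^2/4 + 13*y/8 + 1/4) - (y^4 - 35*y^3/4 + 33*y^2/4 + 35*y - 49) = -y^4 + 39*y^3/4 - 11*y^2/2 - 267*y/8 + 197/4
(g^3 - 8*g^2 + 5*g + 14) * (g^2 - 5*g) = g^5 - 13*g^4 + 45*g^3 - 11*g^2 - 70*g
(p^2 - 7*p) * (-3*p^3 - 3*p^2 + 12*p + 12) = -3*p^5 + 18*p^4 + 33*p^3 - 72*p^2 - 84*p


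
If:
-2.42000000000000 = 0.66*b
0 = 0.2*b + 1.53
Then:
No Solution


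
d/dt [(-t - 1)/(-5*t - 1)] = -4/(5*t + 1)^2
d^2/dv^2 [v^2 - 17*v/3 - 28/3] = 2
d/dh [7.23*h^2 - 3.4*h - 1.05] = 14.46*h - 3.4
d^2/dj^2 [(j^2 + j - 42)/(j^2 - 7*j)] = 4*(4*j^3 - 63*j^2 + 441*j - 1029)/(j^3*(j^3 - 21*j^2 + 147*j - 343))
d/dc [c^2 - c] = 2*c - 1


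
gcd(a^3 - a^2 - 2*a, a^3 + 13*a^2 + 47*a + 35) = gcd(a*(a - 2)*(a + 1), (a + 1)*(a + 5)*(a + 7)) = a + 1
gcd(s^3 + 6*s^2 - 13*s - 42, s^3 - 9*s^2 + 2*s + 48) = s^2 - s - 6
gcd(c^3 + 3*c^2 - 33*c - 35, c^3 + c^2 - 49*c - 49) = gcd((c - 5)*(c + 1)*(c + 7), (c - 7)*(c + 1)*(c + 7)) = c^2 + 8*c + 7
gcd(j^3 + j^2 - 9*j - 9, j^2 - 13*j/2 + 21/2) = j - 3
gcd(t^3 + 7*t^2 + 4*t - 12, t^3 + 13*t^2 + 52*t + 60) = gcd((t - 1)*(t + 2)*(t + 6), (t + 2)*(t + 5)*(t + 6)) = t^2 + 8*t + 12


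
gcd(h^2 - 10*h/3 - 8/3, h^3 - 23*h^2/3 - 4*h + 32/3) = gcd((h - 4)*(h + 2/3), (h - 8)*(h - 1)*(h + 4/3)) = 1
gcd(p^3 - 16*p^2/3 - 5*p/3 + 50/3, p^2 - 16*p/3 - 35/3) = p + 5/3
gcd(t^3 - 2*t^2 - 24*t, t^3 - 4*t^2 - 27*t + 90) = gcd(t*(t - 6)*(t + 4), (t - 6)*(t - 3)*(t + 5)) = t - 6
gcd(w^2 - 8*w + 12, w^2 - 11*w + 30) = w - 6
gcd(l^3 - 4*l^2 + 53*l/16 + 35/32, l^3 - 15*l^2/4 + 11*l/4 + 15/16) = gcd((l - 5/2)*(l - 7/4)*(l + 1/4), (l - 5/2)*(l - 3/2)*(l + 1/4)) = l^2 - 9*l/4 - 5/8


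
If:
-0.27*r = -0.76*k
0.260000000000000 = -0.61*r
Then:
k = -0.15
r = -0.43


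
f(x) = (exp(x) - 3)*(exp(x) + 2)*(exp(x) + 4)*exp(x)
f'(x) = (exp(x) - 3)*(exp(x) + 2)*(exp(x) + 4)*exp(x) + (exp(x) - 3)*(exp(x) + 2)*exp(2*x) + (exp(x) - 3)*(exp(x) + 4)*exp(2*x) + (exp(x) + 2)*(exp(x) + 4)*exp(2*x)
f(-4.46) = -0.28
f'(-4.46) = -0.28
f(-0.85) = -11.82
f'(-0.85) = -13.08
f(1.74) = 1147.10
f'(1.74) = 5093.01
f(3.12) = 292194.92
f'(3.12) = 1145824.22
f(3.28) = 547428.32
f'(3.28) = 2149443.02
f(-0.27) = -22.47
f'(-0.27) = -24.61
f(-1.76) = -4.41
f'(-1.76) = -4.67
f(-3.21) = -0.98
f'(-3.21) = -1.00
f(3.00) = 182547.70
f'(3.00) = 715396.29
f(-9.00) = 0.00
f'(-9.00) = 0.00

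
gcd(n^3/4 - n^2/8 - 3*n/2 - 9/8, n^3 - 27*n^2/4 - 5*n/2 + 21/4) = n + 1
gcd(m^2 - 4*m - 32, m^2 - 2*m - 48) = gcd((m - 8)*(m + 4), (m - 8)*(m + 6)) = m - 8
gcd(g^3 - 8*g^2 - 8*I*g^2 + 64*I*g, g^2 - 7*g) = g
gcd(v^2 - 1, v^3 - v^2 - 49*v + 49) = v - 1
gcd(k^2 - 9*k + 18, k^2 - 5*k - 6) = k - 6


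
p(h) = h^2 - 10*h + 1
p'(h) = 2*h - 10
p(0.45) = -3.30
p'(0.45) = -9.10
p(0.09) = 0.11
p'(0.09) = -9.82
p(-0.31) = 4.20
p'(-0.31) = -10.62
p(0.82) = -6.53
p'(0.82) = -8.36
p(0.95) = -7.60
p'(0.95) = -8.10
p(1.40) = -11.04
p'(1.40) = -7.20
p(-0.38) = 4.94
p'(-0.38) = -10.76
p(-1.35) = 16.32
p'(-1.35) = -12.70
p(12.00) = 25.00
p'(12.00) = 14.00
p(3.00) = -20.00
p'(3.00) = -4.00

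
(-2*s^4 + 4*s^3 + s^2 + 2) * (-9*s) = 18*s^5 - 36*s^4 - 9*s^3 - 18*s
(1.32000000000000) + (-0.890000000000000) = 0.430000000000000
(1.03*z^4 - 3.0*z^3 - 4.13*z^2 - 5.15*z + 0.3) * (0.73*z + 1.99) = 0.7519*z^5 - 0.1403*z^4 - 8.9849*z^3 - 11.9782*z^2 - 10.0295*z + 0.597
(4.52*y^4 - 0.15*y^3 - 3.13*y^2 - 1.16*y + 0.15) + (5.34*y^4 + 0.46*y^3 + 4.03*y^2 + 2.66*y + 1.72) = 9.86*y^4 + 0.31*y^3 + 0.9*y^2 + 1.5*y + 1.87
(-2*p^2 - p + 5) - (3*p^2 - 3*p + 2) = -5*p^2 + 2*p + 3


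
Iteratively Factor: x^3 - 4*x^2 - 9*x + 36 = (x - 3)*(x^2 - x - 12) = (x - 4)*(x - 3)*(x + 3)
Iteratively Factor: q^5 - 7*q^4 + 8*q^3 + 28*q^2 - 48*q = (q - 3)*(q^4 - 4*q^3 - 4*q^2 + 16*q) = (q - 3)*(q - 2)*(q^3 - 2*q^2 - 8*q) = q*(q - 3)*(q - 2)*(q^2 - 2*q - 8) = q*(q - 4)*(q - 3)*(q - 2)*(q + 2)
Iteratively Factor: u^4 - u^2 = (u + 1)*(u^3 - u^2) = u*(u + 1)*(u^2 - u) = u*(u - 1)*(u + 1)*(u)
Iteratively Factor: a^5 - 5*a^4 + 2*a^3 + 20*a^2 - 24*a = (a - 3)*(a^4 - 2*a^3 - 4*a^2 + 8*a) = a*(a - 3)*(a^3 - 2*a^2 - 4*a + 8) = a*(a - 3)*(a - 2)*(a^2 - 4) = a*(a - 3)*(a - 2)*(a + 2)*(a - 2)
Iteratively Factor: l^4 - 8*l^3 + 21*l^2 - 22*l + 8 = (l - 1)*(l^3 - 7*l^2 + 14*l - 8) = (l - 1)^2*(l^2 - 6*l + 8) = (l - 2)*(l - 1)^2*(l - 4)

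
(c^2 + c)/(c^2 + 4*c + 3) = c/(c + 3)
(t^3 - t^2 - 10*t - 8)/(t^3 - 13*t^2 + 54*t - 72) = (t^2 + 3*t + 2)/(t^2 - 9*t + 18)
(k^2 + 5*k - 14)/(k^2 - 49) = (k - 2)/(k - 7)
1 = 1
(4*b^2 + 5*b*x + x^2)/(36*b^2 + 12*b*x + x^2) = (4*b^2 + 5*b*x + x^2)/(36*b^2 + 12*b*x + x^2)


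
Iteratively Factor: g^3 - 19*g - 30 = (g + 3)*(g^2 - 3*g - 10) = (g - 5)*(g + 3)*(g + 2)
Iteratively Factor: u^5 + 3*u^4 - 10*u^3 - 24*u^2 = (u + 4)*(u^4 - u^3 - 6*u^2) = (u - 3)*(u + 4)*(u^3 + 2*u^2) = u*(u - 3)*(u + 4)*(u^2 + 2*u) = u*(u - 3)*(u + 2)*(u + 4)*(u)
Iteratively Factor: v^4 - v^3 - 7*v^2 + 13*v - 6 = (v - 1)*(v^3 - 7*v + 6) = (v - 2)*(v - 1)*(v^2 + 2*v - 3) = (v - 2)*(v - 1)*(v + 3)*(v - 1)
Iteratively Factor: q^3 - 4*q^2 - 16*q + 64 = (q + 4)*(q^2 - 8*q + 16) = (q - 4)*(q + 4)*(q - 4)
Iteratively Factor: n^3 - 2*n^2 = (n - 2)*(n^2) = n*(n - 2)*(n)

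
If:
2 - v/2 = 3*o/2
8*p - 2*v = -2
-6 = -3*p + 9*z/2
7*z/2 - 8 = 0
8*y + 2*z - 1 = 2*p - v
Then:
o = -131/21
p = 38/7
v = 159/7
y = -27/14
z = 16/7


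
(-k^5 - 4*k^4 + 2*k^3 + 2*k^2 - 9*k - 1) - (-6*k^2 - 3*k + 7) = -k^5 - 4*k^4 + 2*k^3 + 8*k^2 - 6*k - 8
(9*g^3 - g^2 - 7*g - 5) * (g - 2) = 9*g^4 - 19*g^3 - 5*g^2 + 9*g + 10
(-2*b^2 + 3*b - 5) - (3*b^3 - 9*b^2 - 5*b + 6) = -3*b^3 + 7*b^2 + 8*b - 11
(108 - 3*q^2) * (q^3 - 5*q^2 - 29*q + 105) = -3*q^5 + 15*q^4 + 195*q^3 - 855*q^2 - 3132*q + 11340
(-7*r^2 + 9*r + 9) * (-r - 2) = 7*r^3 + 5*r^2 - 27*r - 18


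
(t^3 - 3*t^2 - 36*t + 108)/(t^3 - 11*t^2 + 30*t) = (t^2 + 3*t - 18)/(t*(t - 5))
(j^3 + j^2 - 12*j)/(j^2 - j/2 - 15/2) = 2*j*(j + 4)/(2*j + 5)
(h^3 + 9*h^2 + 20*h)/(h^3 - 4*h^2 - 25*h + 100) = h*(h + 4)/(h^2 - 9*h + 20)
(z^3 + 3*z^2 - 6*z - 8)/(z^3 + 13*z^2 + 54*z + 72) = (z^2 - z - 2)/(z^2 + 9*z + 18)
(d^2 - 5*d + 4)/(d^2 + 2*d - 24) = (d - 1)/(d + 6)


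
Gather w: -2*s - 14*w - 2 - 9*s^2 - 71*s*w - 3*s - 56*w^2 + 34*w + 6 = -9*s^2 - 5*s - 56*w^2 + w*(20 - 71*s) + 4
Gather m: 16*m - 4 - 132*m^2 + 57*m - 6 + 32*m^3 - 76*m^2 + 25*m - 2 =32*m^3 - 208*m^2 + 98*m - 12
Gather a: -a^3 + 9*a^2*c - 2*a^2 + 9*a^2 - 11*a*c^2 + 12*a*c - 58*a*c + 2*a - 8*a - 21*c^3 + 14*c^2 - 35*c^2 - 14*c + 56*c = -a^3 + a^2*(9*c + 7) + a*(-11*c^2 - 46*c - 6) - 21*c^3 - 21*c^2 + 42*c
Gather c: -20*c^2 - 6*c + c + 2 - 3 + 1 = -20*c^2 - 5*c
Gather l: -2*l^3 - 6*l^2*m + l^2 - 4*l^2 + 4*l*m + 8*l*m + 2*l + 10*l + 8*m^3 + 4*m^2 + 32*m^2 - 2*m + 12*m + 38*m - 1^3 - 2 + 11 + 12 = -2*l^3 + l^2*(-6*m - 3) + l*(12*m + 12) + 8*m^3 + 36*m^2 + 48*m + 20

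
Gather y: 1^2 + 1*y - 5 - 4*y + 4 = -3*y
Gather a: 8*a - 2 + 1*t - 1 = 8*a + t - 3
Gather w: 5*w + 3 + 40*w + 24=45*w + 27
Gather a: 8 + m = m + 8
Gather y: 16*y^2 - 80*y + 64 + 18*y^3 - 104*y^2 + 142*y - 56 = 18*y^3 - 88*y^2 + 62*y + 8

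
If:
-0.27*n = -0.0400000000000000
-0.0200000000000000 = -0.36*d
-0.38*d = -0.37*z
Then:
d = 0.06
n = 0.15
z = 0.06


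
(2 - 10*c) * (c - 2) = -10*c^2 + 22*c - 4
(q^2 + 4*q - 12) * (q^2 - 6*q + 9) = q^4 - 2*q^3 - 27*q^2 + 108*q - 108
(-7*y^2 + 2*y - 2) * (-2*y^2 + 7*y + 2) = 14*y^4 - 53*y^3 + 4*y^2 - 10*y - 4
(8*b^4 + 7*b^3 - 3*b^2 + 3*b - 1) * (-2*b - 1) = -16*b^5 - 22*b^4 - b^3 - 3*b^2 - b + 1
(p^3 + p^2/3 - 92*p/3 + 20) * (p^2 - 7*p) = p^5 - 20*p^4/3 - 33*p^3 + 704*p^2/3 - 140*p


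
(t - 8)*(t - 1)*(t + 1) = t^3 - 8*t^2 - t + 8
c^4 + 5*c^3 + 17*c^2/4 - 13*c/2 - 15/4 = (c - 1)*(c + 1/2)*(c + 5/2)*(c + 3)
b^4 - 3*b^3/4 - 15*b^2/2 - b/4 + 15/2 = (b - 3)*(b - 1)*(b + 5/4)*(b + 2)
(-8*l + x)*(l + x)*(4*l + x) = -32*l^3 - 36*l^2*x - 3*l*x^2 + x^3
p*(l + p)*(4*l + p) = 4*l^2*p + 5*l*p^2 + p^3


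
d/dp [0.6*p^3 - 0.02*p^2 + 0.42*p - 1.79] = 1.8*p^2 - 0.04*p + 0.42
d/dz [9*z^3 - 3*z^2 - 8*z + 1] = 27*z^2 - 6*z - 8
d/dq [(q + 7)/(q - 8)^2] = (-q - 22)/(q - 8)^3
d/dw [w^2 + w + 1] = 2*w + 1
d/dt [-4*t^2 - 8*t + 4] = -8*t - 8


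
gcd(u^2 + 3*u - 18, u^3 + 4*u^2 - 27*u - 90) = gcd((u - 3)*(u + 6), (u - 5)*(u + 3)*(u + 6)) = u + 6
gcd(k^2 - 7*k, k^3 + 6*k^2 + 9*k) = k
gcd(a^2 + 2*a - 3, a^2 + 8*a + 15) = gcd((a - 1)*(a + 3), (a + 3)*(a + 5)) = a + 3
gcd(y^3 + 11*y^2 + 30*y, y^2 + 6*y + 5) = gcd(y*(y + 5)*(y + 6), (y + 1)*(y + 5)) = y + 5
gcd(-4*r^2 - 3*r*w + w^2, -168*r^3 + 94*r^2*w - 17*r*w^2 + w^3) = 4*r - w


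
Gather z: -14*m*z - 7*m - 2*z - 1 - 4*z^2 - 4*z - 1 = -7*m - 4*z^2 + z*(-14*m - 6) - 2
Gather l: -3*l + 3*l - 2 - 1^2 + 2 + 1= 0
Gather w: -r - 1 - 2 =-r - 3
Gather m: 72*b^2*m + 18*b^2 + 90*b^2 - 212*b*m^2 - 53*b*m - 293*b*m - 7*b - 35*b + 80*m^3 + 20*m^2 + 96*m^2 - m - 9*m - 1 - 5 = 108*b^2 - 42*b + 80*m^3 + m^2*(116 - 212*b) + m*(72*b^2 - 346*b - 10) - 6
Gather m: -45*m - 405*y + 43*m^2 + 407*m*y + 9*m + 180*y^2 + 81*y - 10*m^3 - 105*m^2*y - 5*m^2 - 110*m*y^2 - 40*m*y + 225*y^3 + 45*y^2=-10*m^3 + m^2*(38 - 105*y) + m*(-110*y^2 + 367*y - 36) + 225*y^3 + 225*y^2 - 324*y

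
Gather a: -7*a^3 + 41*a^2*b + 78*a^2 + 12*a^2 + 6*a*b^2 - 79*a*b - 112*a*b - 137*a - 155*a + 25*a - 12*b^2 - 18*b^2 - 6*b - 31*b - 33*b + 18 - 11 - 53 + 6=-7*a^3 + a^2*(41*b + 90) + a*(6*b^2 - 191*b - 267) - 30*b^2 - 70*b - 40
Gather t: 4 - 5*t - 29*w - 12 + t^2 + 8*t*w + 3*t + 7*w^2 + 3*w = t^2 + t*(8*w - 2) + 7*w^2 - 26*w - 8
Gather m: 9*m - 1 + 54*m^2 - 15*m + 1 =54*m^2 - 6*m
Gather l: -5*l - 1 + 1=-5*l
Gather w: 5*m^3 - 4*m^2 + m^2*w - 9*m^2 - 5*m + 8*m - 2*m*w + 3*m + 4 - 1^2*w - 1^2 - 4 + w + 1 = 5*m^3 - 13*m^2 + 6*m + w*(m^2 - 2*m)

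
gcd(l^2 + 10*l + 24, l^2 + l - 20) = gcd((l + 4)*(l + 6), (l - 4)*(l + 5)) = 1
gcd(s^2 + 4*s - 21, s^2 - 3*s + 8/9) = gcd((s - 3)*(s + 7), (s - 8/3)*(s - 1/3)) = 1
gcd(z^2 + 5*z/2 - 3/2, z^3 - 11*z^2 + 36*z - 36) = 1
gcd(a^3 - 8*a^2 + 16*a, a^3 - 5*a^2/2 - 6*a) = a^2 - 4*a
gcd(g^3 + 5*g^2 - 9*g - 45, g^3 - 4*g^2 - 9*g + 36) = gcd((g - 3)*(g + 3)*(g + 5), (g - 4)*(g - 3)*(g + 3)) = g^2 - 9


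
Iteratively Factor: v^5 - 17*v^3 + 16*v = (v - 4)*(v^4 + 4*v^3 - v^2 - 4*v) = (v - 4)*(v + 4)*(v^3 - v) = (v - 4)*(v + 1)*(v + 4)*(v^2 - v) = (v - 4)*(v - 1)*(v + 1)*(v + 4)*(v)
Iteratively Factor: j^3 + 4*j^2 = (j + 4)*(j^2) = j*(j + 4)*(j)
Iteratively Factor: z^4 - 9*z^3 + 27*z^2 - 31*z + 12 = (z - 1)*(z^3 - 8*z^2 + 19*z - 12) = (z - 1)^2*(z^2 - 7*z + 12) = (z - 4)*(z - 1)^2*(z - 3)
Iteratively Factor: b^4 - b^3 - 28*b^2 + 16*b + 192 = (b - 4)*(b^3 + 3*b^2 - 16*b - 48) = (b - 4)^2*(b^2 + 7*b + 12) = (b - 4)^2*(b + 4)*(b + 3)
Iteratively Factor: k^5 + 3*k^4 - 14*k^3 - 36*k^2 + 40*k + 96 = (k - 3)*(k^4 + 6*k^3 + 4*k^2 - 24*k - 32) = (k - 3)*(k + 4)*(k^3 + 2*k^2 - 4*k - 8) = (k - 3)*(k + 2)*(k + 4)*(k^2 - 4) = (k - 3)*(k + 2)^2*(k + 4)*(k - 2)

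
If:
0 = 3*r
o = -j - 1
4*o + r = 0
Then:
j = -1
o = 0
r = 0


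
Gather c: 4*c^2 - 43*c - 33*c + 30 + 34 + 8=4*c^2 - 76*c + 72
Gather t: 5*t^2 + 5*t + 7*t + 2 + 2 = 5*t^2 + 12*t + 4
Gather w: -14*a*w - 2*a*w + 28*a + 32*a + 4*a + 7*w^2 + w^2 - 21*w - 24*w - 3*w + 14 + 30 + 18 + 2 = 64*a + 8*w^2 + w*(-16*a - 48) + 64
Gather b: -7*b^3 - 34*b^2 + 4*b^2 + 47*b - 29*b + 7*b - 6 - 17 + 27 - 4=-7*b^3 - 30*b^2 + 25*b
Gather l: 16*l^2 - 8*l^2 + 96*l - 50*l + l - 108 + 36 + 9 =8*l^2 + 47*l - 63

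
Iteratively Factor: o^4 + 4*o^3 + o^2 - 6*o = (o + 2)*(o^3 + 2*o^2 - 3*o) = (o + 2)*(o + 3)*(o^2 - o) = (o - 1)*(o + 2)*(o + 3)*(o)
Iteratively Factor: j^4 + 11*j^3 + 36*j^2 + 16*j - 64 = (j + 4)*(j^3 + 7*j^2 + 8*j - 16) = (j - 1)*(j + 4)*(j^2 + 8*j + 16) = (j - 1)*(j + 4)^2*(j + 4)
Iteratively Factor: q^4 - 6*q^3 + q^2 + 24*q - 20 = (q - 2)*(q^3 - 4*q^2 - 7*q + 10) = (q - 2)*(q - 1)*(q^2 - 3*q - 10) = (q - 2)*(q - 1)*(q + 2)*(q - 5)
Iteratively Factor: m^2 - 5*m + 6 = (m - 3)*(m - 2)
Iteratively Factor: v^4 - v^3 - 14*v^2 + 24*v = (v - 3)*(v^3 + 2*v^2 - 8*v) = (v - 3)*(v - 2)*(v^2 + 4*v) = (v - 3)*(v - 2)*(v + 4)*(v)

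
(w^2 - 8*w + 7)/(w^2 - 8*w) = (w^2 - 8*w + 7)/(w*(w - 8))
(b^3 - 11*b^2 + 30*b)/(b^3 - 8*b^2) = (b^2 - 11*b + 30)/(b*(b - 8))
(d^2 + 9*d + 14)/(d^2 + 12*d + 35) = (d + 2)/(d + 5)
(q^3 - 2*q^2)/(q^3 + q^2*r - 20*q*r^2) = q*(q - 2)/(q^2 + q*r - 20*r^2)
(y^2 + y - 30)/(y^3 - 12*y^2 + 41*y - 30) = (y + 6)/(y^2 - 7*y + 6)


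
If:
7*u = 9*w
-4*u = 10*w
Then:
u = 0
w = 0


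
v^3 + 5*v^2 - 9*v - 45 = (v - 3)*(v + 3)*(v + 5)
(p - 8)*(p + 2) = p^2 - 6*p - 16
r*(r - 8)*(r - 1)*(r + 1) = r^4 - 8*r^3 - r^2 + 8*r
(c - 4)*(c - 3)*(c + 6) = c^3 - c^2 - 30*c + 72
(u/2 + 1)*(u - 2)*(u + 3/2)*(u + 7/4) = u^4/2 + 13*u^3/8 - 11*u^2/16 - 13*u/2 - 21/4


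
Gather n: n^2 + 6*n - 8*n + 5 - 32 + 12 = n^2 - 2*n - 15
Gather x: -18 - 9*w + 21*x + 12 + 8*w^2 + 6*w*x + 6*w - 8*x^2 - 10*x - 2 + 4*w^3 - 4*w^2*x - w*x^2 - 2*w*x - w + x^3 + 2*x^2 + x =4*w^3 + 8*w^2 - 4*w + x^3 + x^2*(-w - 6) + x*(-4*w^2 + 4*w + 12) - 8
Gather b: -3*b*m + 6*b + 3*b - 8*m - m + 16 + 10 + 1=b*(9 - 3*m) - 9*m + 27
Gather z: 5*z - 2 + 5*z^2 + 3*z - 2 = 5*z^2 + 8*z - 4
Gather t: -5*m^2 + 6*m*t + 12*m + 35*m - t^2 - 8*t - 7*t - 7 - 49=-5*m^2 + 47*m - t^2 + t*(6*m - 15) - 56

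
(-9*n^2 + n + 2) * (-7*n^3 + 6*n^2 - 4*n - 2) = 63*n^5 - 61*n^4 + 28*n^3 + 26*n^2 - 10*n - 4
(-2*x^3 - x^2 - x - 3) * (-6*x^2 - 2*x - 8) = 12*x^5 + 10*x^4 + 24*x^3 + 28*x^2 + 14*x + 24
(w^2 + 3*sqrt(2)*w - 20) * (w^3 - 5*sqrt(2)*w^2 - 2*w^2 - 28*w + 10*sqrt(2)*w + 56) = w^5 - 2*sqrt(2)*w^4 - 2*w^4 - 78*w^3 + 4*sqrt(2)*w^3 + 16*sqrt(2)*w^2 + 156*w^2 - 32*sqrt(2)*w + 560*w - 1120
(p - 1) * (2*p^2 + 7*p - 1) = 2*p^3 + 5*p^2 - 8*p + 1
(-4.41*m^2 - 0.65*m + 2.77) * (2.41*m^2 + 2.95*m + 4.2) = -10.6281*m^4 - 14.576*m^3 - 13.7638*m^2 + 5.4415*m + 11.634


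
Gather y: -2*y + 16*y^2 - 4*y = 16*y^2 - 6*y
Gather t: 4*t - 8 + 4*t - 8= 8*t - 16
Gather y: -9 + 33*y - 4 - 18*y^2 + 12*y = -18*y^2 + 45*y - 13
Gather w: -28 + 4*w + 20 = 4*w - 8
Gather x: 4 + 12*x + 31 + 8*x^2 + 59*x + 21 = 8*x^2 + 71*x + 56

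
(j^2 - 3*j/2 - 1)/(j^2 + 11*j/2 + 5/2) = (j - 2)/(j + 5)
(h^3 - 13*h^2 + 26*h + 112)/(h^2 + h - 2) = (h^2 - 15*h + 56)/(h - 1)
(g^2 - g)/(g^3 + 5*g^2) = (g - 1)/(g*(g + 5))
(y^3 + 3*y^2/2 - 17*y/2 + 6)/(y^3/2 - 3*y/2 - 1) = (-2*y^3 - 3*y^2 + 17*y - 12)/(-y^3 + 3*y + 2)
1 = 1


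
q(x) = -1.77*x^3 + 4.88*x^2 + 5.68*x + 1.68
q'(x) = -5.31*x^2 + 9.76*x + 5.68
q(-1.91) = 20.97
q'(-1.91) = -32.33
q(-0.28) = 0.51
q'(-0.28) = 2.53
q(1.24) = 12.85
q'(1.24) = 9.62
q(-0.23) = 0.65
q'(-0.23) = 3.15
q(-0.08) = 1.26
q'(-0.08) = 4.87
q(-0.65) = 0.54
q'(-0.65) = -2.91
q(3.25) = 10.92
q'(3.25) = -18.69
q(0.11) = 2.36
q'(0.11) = 6.69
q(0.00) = 1.68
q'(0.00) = 5.68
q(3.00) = 14.85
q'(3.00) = -12.83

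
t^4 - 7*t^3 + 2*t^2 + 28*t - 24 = (t - 6)*(t - 2)*(t - 1)*(t + 2)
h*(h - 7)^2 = h^3 - 14*h^2 + 49*h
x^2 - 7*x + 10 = (x - 5)*(x - 2)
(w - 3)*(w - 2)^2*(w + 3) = w^4 - 4*w^3 - 5*w^2 + 36*w - 36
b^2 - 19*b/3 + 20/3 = (b - 5)*(b - 4/3)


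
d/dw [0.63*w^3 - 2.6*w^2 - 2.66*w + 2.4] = 1.89*w^2 - 5.2*w - 2.66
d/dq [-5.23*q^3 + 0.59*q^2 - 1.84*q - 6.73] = -15.69*q^2 + 1.18*q - 1.84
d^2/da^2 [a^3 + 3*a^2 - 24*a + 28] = 6*a + 6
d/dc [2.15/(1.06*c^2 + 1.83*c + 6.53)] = (-4.558*c - 3.9345)/(1.06*c^2 + 1.83*c + 6.53)^2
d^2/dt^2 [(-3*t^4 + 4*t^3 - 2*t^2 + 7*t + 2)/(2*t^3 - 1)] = 4*(-4*t^6 + 33*t^5 + 48*t^4 - 14*t^3 + 33*t^2 + 12*t - 1)/(8*t^9 - 12*t^6 + 6*t^3 - 1)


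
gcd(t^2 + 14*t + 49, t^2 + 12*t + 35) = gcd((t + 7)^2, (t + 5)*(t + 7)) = t + 7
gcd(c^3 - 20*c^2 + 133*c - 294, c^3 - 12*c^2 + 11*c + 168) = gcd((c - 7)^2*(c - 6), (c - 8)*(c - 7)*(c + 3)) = c - 7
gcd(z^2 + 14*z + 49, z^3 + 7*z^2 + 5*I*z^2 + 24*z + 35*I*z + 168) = z + 7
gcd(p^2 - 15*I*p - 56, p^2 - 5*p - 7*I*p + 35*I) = p - 7*I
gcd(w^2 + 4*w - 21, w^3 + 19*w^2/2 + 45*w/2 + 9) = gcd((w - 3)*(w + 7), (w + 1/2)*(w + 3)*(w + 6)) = 1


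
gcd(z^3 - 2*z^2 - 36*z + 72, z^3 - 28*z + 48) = z^2 + 4*z - 12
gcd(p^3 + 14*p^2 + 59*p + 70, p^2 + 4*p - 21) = p + 7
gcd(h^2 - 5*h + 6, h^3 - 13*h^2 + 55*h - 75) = h - 3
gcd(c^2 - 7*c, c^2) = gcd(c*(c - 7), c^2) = c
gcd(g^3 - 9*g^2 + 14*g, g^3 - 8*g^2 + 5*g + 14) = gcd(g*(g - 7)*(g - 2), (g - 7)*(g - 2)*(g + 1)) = g^2 - 9*g + 14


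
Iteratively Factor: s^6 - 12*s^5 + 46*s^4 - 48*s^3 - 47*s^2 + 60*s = (s + 1)*(s^5 - 13*s^4 + 59*s^3 - 107*s^2 + 60*s) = s*(s + 1)*(s^4 - 13*s^3 + 59*s^2 - 107*s + 60) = s*(s - 1)*(s + 1)*(s^3 - 12*s^2 + 47*s - 60) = s*(s - 3)*(s - 1)*(s + 1)*(s^2 - 9*s + 20) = s*(s - 5)*(s - 3)*(s - 1)*(s + 1)*(s - 4)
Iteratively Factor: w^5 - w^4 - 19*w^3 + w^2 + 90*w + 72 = (w - 4)*(w^4 + 3*w^3 - 7*w^2 - 27*w - 18) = (w - 4)*(w - 3)*(w^3 + 6*w^2 + 11*w + 6) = (w - 4)*(w - 3)*(w + 1)*(w^2 + 5*w + 6) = (w - 4)*(w - 3)*(w + 1)*(w + 2)*(w + 3)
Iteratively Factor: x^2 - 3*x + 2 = (x - 1)*(x - 2)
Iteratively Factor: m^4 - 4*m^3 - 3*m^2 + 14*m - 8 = (m - 1)*(m^3 - 3*m^2 - 6*m + 8) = (m - 1)*(m + 2)*(m^2 - 5*m + 4) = (m - 1)^2*(m + 2)*(m - 4)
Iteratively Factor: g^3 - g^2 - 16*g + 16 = (g + 4)*(g^2 - 5*g + 4) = (g - 1)*(g + 4)*(g - 4)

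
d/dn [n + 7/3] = 1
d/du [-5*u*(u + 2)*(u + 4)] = -15*u^2 - 60*u - 40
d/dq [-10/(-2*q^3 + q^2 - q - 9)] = 10*(-6*q^2 + 2*q - 1)/(2*q^3 - q^2 + q + 9)^2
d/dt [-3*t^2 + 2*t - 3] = 2 - 6*t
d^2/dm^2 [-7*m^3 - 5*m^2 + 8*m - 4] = -42*m - 10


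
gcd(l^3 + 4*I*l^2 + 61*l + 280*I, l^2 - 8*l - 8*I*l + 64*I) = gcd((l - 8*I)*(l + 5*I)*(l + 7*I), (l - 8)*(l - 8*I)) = l - 8*I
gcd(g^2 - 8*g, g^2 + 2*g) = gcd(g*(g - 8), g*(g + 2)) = g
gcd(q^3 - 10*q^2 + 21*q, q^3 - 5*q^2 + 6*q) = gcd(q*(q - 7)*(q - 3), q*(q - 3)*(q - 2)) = q^2 - 3*q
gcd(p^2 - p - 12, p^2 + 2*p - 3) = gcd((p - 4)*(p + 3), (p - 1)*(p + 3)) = p + 3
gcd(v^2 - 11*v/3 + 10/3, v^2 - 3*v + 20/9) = v - 5/3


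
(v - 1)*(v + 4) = v^2 + 3*v - 4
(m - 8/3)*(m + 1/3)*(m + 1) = m^3 - 4*m^2/3 - 29*m/9 - 8/9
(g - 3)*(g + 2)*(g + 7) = g^3 + 6*g^2 - 13*g - 42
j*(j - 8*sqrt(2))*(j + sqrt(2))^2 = j^4 - 6*sqrt(2)*j^3 - 30*j^2 - 16*sqrt(2)*j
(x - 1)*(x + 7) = x^2 + 6*x - 7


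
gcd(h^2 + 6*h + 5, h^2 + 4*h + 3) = h + 1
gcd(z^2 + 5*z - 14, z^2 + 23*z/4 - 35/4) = z + 7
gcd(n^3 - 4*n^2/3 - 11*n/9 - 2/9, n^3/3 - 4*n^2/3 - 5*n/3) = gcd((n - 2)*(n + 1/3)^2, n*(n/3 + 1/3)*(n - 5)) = 1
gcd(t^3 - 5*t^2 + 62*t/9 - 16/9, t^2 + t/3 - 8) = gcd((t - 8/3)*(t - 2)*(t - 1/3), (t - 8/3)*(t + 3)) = t - 8/3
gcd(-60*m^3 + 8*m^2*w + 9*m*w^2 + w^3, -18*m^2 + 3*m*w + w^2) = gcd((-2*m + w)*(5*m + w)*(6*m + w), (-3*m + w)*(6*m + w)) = 6*m + w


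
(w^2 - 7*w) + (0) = w^2 - 7*w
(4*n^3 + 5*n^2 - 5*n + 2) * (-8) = -32*n^3 - 40*n^2 + 40*n - 16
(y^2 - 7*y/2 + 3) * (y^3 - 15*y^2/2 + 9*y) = y^5 - 11*y^4 + 153*y^3/4 - 54*y^2 + 27*y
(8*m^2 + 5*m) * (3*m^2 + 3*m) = 24*m^4 + 39*m^3 + 15*m^2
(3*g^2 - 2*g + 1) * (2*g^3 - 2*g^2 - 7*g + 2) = 6*g^5 - 10*g^4 - 15*g^3 + 18*g^2 - 11*g + 2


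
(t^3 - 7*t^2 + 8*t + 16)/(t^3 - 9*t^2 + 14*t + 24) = (t - 4)/(t - 6)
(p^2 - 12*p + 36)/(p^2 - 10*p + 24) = (p - 6)/(p - 4)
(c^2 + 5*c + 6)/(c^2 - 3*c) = (c^2 + 5*c + 6)/(c*(c - 3))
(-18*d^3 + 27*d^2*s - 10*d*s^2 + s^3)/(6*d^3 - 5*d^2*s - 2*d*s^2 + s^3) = (-6*d + s)/(2*d + s)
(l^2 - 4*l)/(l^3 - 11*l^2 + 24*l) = (l - 4)/(l^2 - 11*l + 24)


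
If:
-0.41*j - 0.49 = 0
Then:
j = -1.20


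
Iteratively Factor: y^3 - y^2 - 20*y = (y - 5)*(y^2 + 4*y) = (y - 5)*(y + 4)*(y)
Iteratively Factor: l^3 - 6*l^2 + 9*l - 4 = (l - 1)*(l^2 - 5*l + 4) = (l - 4)*(l - 1)*(l - 1)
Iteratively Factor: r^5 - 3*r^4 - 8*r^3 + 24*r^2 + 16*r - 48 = (r + 2)*(r^4 - 5*r^3 + 2*r^2 + 20*r - 24) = (r - 2)*(r + 2)*(r^3 - 3*r^2 - 4*r + 12) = (r - 3)*(r - 2)*(r + 2)*(r^2 - 4) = (r - 3)*(r - 2)^2*(r + 2)*(r + 2)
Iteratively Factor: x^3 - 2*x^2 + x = (x - 1)*(x^2 - x) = (x - 1)^2*(x)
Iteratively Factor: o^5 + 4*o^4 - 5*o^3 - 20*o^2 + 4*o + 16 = (o + 1)*(o^4 + 3*o^3 - 8*o^2 - 12*o + 16) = (o + 1)*(o + 4)*(o^3 - o^2 - 4*o + 4) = (o - 2)*(o + 1)*(o + 4)*(o^2 + o - 2) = (o - 2)*(o - 1)*(o + 1)*(o + 4)*(o + 2)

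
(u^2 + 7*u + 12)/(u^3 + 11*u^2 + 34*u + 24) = (u + 3)/(u^2 + 7*u + 6)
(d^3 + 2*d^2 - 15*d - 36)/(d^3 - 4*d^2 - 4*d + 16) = (d^2 + 6*d + 9)/(d^2 - 4)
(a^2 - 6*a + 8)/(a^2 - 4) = (a - 4)/(a + 2)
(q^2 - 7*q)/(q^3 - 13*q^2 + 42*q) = 1/(q - 6)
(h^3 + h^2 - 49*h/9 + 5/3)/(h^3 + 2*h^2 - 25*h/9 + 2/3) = (3*h - 5)/(3*h - 2)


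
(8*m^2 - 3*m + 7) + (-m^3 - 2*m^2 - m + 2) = -m^3 + 6*m^2 - 4*m + 9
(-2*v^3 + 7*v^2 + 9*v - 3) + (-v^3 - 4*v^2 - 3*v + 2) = -3*v^3 + 3*v^2 + 6*v - 1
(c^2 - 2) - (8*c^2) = -7*c^2 - 2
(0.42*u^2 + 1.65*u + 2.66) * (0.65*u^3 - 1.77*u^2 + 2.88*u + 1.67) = 0.273*u^5 + 0.3291*u^4 + 0.0181000000000004*u^3 + 0.745199999999999*u^2 + 10.4163*u + 4.4422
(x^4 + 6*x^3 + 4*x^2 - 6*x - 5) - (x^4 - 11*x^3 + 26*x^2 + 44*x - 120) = 17*x^3 - 22*x^2 - 50*x + 115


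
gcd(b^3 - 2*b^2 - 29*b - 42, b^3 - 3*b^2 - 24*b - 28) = b^2 - 5*b - 14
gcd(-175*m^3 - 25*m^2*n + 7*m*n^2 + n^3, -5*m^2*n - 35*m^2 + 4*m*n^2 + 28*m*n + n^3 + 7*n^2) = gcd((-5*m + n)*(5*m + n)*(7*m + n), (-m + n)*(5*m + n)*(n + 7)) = 5*m + n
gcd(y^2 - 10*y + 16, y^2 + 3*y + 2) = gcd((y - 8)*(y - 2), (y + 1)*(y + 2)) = 1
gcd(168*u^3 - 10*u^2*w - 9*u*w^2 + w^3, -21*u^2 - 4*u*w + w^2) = 7*u - w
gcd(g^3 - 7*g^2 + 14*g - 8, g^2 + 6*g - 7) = g - 1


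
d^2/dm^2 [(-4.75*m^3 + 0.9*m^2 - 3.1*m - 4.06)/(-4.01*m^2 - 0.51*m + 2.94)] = (1.13686837721616e-13*m^5 + 217.84805*m^3 + 285.315576*m^2 + 515.444076*m + 91.57974)/(64.481201*m^6 + 24.602553*m^5 - 138.697479*m^4 - 35.942913*m^3 + 101.688426*m^2 + 13.224708*m - 25.412184)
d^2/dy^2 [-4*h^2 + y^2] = 2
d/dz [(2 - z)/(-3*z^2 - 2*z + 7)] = 3*(-z^2 + 4*z - 1)/(9*z^4 + 12*z^3 - 38*z^2 - 28*z + 49)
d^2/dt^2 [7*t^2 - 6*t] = 14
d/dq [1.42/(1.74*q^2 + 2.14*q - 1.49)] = (-4.9416*q - 3.0388)/(1.74*q^2 + 2.14*q - 1.49)^2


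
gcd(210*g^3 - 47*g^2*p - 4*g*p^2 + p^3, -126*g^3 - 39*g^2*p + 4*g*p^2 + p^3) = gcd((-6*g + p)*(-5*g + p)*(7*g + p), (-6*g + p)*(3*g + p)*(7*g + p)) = -42*g^2 + g*p + p^2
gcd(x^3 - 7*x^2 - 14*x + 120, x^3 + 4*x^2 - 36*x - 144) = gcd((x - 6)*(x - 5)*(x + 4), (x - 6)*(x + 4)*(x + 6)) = x^2 - 2*x - 24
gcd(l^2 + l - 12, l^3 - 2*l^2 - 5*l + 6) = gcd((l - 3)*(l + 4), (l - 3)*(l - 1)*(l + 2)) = l - 3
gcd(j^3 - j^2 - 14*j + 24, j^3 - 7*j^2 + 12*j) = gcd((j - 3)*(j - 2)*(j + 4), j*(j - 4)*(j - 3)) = j - 3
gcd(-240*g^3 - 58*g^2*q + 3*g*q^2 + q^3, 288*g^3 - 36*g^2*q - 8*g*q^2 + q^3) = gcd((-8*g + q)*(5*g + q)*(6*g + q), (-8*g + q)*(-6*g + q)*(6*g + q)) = -48*g^2 - 2*g*q + q^2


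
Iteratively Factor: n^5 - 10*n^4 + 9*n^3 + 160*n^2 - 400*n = (n + 4)*(n^4 - 14*n^3 + 65*n^2 - 100*n) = n*(n + 4)*(n^3 - 14*n^2 + 65*n - 100) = n*(n - 5)*(n + 4)*(n^2 - 9*n + 20) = n*(n - 5)*(n - 4)*(n + 4)*(n - 5)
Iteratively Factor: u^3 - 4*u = (u - 2)*(u^2 + 2*u) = u*(u - 2)*(u + 2)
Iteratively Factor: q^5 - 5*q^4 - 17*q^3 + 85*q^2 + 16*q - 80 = (q - 4)*(q^4 - q^3 - 21*q^2 + q + 20) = (q - 5)*(q - 4)*(q^3 + 4*q^2 - q - 4) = (q - 5)*(q - 4)*(q + 1)*(q^2 + 3*q - 4) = (q - 5)*(q - 4)*(q - 1)*(q + 1)*(q + 4)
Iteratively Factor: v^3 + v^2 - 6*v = (v + 3)*(v^2 - 2*v) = v*(v + 3)*(v - 2)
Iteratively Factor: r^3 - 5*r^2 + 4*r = (r)*(r^2 - 5*r + 4) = r*(r - 4)*(r - 1)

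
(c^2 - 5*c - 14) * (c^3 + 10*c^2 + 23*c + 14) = c^5 + 5*c^4 - 41*c^3 - 241*c^2 - 392*c - 196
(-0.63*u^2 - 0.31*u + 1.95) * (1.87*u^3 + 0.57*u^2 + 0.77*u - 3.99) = -1.1781*u^5 - 0.9388*u^4 + 2.9847*u^3 + 3.3865*u^2 + 2.7384*u - 7.7805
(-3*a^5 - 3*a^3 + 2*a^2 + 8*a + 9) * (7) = -21*a^5 - 21*a^3 + 14*a^2 + 56*a + 63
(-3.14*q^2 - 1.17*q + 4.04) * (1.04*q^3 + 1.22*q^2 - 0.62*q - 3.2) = -3.2656*q^5 - 5.0476*q^4 + 4.721*q^3 + 15.7022*q^2 + 1.2392*q - 12.928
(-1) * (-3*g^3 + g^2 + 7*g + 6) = 3*g^3 - g^2 - 7*g - 6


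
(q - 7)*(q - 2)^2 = q^3 - 11*q^2 + 32*q - 28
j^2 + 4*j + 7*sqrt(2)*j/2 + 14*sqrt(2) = (j + 4)*(j + 7*sqrt(2)/2)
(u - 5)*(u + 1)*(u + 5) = u^3 + u^2 - 25*u - 25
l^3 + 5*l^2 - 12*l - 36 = (l - 3)*(l + 2)*(l + 6)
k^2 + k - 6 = (k - 2)*(k + 3)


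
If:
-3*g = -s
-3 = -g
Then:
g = 3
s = 9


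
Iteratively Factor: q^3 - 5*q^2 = (q)*(q^2 - 5*q) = q*(q - 5)*(q)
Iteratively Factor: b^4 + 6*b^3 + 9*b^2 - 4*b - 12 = (b + 2)*(b^3 + 4*b^2 + b - 6) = (b + 2)^2*(b^2 + 2*b - 3) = (b - 1)*(b + 2)^2*(b + 3)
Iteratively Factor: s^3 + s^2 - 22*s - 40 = (s + 2)*(s^2 - s - 20) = (s + 2)*(s + 4)*(s - 5)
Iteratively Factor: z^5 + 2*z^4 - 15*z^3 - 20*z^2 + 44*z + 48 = (z + 4)*(z^4 - 2*z^3 - 7*z^2 + 8*z + 12) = (z - 3)*(z + 4)*(z^3 + z^2 - 4*z - 4) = (z - 3)*(z - 2)*(z + 4)*(z^2 + 3*z + 2) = (z - 3)*(z - 2)*(z + 1)*(z + 4)*(z + 2)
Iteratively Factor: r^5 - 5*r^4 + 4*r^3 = (r)*(r^4 - 5*r^3 + 4*r^2) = r*(r - 4)*(r^3 - r^2) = r*(r - 4)*(r - 1)*(r^2) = r^2*(r - 4)*(r - 1)*(r)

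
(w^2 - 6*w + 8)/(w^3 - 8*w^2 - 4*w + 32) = (w - 4)/(w^2 - 6*w - 16)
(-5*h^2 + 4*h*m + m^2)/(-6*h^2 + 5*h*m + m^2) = (5*h + m)/(6*h + m)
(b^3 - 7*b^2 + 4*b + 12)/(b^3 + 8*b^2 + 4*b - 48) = (b^2 - 5*b - 6)/(b^2 + 10*b + 24)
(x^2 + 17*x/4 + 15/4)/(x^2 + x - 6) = (x + 5/4)/(x - 2)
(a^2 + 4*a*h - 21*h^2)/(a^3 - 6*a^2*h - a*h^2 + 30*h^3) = (a + 7*h)/(a^2 - 3*a*h - 10*h^2)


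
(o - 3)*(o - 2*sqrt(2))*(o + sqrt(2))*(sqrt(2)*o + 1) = sqrt(2)*o^4 - 3*sqrt(2)*o^3 - o^3 - 5*sqrt(2)*o^2 + 3*o^2 - 4*o + 15*sqrt(2)*o + 12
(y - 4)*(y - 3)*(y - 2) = y^3 - 9*y^2 + 26*y - 24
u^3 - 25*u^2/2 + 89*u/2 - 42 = (u - 7)*(u - 4)*(u - 3/2)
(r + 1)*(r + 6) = r^2 + 7*r + 6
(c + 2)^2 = c^2 + 4*c + 4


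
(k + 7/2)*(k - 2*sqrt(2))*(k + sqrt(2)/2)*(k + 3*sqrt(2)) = k^4 + 3*sqrt(2)*k^3/2 + 7*k^3/2 - 11*k^2 + 21*sqrt(2)*k^2/4 - 77*k/2 - 6*sqrt(2)*k - 21*sqrt(2)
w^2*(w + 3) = w^3 + 3*w^2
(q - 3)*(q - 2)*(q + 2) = q^3 - 3*q^2 - 4*q + 12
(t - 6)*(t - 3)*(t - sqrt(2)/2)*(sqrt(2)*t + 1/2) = sqrt(2)*t^4 - 9*sqrt(2)*t^3 - t^3/2 + 9*t^2/2 + 71*sqrt(2)*t^2/4 - 9*t + 9*sqrt(2)*t/4 - 9*sqrt(2)/2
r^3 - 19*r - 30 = (r - 5)*(r + 2)*(r + 3)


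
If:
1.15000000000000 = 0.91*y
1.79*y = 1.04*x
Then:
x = 2.18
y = 1.26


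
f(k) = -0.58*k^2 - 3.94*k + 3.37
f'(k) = -1.16*k - 3.94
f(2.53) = -10.31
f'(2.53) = -6.87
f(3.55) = -17.93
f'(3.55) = -8.06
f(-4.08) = 9.79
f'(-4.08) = 0.79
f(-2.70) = 9.78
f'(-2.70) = -0.81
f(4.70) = -27.96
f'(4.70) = -9.39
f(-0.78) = 6.09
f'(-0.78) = -3.04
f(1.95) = -6.52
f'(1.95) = -6.20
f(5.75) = -38.46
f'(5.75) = -10.61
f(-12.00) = -32.87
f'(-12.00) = 9.98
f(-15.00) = -68.03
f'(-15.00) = 13.46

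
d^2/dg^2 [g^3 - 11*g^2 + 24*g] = 6*g - 22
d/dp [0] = 0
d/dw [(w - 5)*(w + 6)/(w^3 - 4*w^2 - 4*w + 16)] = (-w^4 - 2*w^3 + 90*w^2 - 208*w - 104)/(w^6 - 8*w^5 + 8*w^4 + 64*w^3 - 112*w^2 - 128*w + 256)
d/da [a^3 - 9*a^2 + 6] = 3*a*(a - 6)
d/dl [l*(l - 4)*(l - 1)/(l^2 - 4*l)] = 1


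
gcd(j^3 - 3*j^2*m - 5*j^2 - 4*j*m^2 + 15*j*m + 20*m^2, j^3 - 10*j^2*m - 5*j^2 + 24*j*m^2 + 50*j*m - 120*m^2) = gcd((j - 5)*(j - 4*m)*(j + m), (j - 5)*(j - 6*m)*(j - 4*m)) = j^2 - 4*j*m - 5*j + 20*m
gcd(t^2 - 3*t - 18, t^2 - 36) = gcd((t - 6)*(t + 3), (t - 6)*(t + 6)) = t - 6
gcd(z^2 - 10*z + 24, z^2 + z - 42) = z - 6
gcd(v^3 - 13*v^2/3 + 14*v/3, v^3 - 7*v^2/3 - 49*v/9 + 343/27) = v - 7/3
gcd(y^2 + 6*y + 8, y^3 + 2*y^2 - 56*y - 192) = y + 4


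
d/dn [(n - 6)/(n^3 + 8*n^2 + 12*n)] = (n*(n^2 + 8*n + 12) - (n - 6)*(3*n^2 + 16*n + 12))/(n^2*(n^2 + 8*n + 12)^2)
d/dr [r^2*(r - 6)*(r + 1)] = r*(4*r^2 - 15*r - 12)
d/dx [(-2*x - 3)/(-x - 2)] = (x + 2)^(-2)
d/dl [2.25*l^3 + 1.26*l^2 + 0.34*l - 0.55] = 6.75*l^2 + 2.52*l + 0.34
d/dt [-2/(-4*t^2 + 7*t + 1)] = 2*(7 - 8*t)/(-4*t^2 + 7*t + 1)^2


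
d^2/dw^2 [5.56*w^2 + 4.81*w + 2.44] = 11.1200000000000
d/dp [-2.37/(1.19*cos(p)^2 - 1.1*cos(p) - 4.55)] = (2.607 - 5.6406*cos(p))*sin(p)/(-1.19*cos(p)^2 + 1.1*cos(p) + 4.55)^2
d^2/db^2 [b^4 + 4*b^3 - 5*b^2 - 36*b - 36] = 12*b^2 + 24*b - 10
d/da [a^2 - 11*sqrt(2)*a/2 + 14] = 2*a - 11*sqrt(2)/2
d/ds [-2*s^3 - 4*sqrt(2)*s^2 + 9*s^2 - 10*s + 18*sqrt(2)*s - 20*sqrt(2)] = -6*s^2 - 8*sqrt(2)*s + 18*s - 10 + 18*sqrt(2)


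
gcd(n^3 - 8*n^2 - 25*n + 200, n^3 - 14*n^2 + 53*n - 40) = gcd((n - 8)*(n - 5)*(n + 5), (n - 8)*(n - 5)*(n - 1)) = n^2 - 13*n + 40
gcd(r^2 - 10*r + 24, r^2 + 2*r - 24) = r - 4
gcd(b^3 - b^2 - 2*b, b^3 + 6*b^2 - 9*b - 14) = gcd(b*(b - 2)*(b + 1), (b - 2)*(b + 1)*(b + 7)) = b^2 - b - 2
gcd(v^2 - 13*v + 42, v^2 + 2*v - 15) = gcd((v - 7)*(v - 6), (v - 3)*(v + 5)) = 1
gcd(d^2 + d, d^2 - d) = d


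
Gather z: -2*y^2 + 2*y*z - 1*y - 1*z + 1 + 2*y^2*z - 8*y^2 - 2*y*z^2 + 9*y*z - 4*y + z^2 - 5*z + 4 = -10*y^2 - 5*y + z^2*(1 - 2*y) + z*(2*y^2 + 11*y - 6) + 5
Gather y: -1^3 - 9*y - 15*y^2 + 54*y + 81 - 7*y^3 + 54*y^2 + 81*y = -7*y^3 + 39*y^2 + 126*y + 80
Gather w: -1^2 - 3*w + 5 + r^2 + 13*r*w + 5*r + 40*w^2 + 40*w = r^2 + 5*r + 40*w^2 + w*(13*r + 37) + 4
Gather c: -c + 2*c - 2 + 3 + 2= c + 3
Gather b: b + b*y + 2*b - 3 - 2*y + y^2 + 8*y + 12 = b*(y + 3) + y^2 + 6*y + 9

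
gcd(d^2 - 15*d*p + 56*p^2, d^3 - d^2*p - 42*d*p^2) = -d + 7*p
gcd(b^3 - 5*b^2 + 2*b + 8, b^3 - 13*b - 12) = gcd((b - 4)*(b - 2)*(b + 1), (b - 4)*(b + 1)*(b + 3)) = b^2 - 3*b - 4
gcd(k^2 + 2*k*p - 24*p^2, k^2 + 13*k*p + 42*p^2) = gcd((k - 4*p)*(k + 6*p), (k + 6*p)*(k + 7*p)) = k + 6*p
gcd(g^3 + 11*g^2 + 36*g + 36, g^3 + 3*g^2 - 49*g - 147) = g + 3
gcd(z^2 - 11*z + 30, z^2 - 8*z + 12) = z - 6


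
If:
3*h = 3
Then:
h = 1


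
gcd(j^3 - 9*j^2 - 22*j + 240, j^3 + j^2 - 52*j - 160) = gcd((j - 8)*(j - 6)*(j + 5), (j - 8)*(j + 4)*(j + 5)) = j^2 - 3*j - 40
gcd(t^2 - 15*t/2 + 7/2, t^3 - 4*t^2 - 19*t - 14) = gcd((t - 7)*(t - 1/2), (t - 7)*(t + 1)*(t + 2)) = t - 7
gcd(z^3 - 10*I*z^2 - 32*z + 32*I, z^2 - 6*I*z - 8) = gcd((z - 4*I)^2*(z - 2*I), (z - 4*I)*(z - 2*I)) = z^2 - 6*I*z - 8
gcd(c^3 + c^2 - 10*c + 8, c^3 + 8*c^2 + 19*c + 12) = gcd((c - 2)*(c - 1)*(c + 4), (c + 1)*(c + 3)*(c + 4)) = c + 4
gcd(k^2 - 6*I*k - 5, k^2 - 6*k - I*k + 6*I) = k - I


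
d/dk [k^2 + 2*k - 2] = 2*k + 2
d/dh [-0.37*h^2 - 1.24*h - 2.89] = -0.74*h - 1.24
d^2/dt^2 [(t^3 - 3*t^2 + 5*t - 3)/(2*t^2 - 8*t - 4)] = (11*t^3 - 3*t^2 + 78*t - 106)/(t^6 - 12*t^5 + 42*t^4 - 16*t^3 - 84*t^2 - 48*t - 8)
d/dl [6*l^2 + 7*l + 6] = 12*l + 7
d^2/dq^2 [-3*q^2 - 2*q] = -6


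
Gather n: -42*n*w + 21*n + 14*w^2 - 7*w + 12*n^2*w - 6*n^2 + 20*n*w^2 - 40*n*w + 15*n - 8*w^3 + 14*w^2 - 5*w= n^2*(12*w - 6) + n*(20*w^2 - 82*w + 36) - 8*w^3 + 28*w^2 - 12*w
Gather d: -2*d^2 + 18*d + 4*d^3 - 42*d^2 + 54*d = 4*d^3 - 44*d^2 + 72*d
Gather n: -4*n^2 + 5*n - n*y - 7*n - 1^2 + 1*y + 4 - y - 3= -4*n^2 + n*(-y - 2)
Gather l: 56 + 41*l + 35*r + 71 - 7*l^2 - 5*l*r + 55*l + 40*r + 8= -7*l^2 + l*(96 - 5*r) + 75*r + 135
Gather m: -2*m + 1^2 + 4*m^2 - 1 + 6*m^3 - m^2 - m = 6*m^3 + 3*m^2 - 3*m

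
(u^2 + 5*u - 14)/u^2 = 1 + 5/u - 14/u^2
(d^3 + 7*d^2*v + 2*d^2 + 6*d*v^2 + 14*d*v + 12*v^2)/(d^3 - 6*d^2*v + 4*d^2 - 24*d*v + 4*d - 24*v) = (-d^2 - 7*d*v - 6*v^2)/(-d^2 + 6*d*v - 2*d + 12*v)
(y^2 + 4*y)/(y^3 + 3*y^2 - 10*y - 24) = y/(y^2 - y - 6)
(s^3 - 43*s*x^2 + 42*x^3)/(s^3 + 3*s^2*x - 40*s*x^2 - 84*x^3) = (s - x)/(s + 2*x)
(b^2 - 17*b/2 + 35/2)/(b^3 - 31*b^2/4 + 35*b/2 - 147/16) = 8*(b - 5)/(8*b^2 - 34*b + 21)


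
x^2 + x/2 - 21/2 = (x - 3)*(x + 7/2)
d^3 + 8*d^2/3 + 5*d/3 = d*(d + 1)*(d + 5/3)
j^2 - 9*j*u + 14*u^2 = (j - 7*u)*(j - 2*u)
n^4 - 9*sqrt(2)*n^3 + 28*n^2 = n^2*(n - 7*sqrt(2))*(n - 2*sqrt(2))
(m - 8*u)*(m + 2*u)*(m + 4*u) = m^3 - 2*m^2*u - 40*m*u^2 - 64*u^3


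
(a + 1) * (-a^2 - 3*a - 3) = -a^3 - 4*a^2 - 6*a - 3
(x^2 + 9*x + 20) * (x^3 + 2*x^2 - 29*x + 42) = x^5 + 11*x^4 + 9*x^3 - 179*x^2 - 202*x + 840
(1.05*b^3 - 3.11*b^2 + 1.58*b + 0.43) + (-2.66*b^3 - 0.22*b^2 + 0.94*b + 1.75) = -1.61*b^3 - 3.33*b^2 + 2.52*b + 2.18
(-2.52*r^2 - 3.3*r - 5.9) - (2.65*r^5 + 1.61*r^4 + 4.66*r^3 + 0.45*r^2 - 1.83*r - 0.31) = -2.65*r^5 - 1.61*r^4 - 4.66*r^3 - 2.97*r^2 - 1.47*r - 5.59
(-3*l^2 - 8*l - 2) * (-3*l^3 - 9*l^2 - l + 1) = 9*l^5 + 51*l^4 + 81*l^3 + 23*l^2 - 6*l - 2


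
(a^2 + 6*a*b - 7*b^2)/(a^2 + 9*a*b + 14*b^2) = (a - b)/(a + 2*b)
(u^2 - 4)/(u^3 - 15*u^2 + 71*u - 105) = (u^2 - 4)/(u^3 - 15*u^2 + 71*u - 105)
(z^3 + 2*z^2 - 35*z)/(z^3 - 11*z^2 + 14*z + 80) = z*(z + 7)/(z^2 - 6*z - 16)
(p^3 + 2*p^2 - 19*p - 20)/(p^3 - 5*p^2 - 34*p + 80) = (p^2 - 3*p - 4)/(p^2 - 10*p + 16)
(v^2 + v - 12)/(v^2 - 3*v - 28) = (v - 3)/(v - 7)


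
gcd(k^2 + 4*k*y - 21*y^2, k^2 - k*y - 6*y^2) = -k + 3*y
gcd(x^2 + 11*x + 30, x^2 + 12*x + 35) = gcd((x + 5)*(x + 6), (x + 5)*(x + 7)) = x + 5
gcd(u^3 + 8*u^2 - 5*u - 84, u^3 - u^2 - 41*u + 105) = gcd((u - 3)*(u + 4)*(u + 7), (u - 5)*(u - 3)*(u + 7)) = u^2 + 4*u - 21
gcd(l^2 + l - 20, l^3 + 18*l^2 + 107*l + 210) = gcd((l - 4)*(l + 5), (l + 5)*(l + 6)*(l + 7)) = l + 5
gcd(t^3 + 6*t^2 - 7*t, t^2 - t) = t^2 - t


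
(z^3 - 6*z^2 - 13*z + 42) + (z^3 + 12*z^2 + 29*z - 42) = 2*z^3 + 6*z^2 + 16*z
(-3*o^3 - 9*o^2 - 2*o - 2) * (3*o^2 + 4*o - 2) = -9*o^5 - 39*o^4 - 36*o^3 + 4*o^2 - 4*o + 4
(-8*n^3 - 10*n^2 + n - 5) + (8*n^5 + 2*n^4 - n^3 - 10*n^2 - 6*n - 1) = 8*n^5 + 2*n^4 - 9*n^3 - 20*n^2 - 5*n - 6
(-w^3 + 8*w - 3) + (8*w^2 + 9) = -w^3 + 8*w^2 + 8*w + 6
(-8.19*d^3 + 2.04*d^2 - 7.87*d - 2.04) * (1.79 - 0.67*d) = 5.4873*d^4 - 16.0269*d^3 + 8.9245*d^2 - 12.7205*d - 3.6516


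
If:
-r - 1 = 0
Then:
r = -1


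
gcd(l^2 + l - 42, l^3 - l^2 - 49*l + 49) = l + 7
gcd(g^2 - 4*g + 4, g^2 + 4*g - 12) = g - 2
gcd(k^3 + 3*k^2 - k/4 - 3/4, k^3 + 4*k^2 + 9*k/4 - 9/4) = k^2 + 5*k/2 - 3/2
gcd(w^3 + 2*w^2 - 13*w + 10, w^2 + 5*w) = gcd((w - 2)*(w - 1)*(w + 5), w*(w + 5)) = w + 5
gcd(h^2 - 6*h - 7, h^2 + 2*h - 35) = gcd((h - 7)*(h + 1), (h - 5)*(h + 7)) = 1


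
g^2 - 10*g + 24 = (g - 6)*(g - 4)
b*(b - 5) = b^2 - 5*b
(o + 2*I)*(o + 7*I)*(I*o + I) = I*o^3 - 9*o^2 + I*o^2 - 9*o - 14*I*o - 14*I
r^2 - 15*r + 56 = (r - 8)*(r - 7)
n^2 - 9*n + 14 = (n - 7)*(n - 2)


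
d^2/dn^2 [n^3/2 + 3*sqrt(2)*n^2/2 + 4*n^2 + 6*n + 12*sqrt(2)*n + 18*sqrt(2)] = 3*n + 3*sqrt(2) + 8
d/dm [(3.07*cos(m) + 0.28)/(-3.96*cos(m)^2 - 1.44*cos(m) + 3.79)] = (12.1572*sin(m)^2 - 2.2176*cos(m) - 24.1957)*sin(m)/(3.96*cos(m)^2 + 1.44*cos(m) - 3.79)^2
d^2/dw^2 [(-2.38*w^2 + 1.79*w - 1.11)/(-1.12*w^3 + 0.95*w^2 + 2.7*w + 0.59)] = (5.970944*w^6 - 13.472256*w^5 + 71.318688*w^4 - 23.145054*w^3 - 36.327114*w^2 + 27.503598*w + 22.299386)/(1.404928*w^9 - 3.57504*w^8 - 7.12824*w^7 + 14.159137*w^6 + 20.95071*w^5 - 11.668965*w^4 - 27.593484*w^3 - 13.895385*w^2 - 2.81961*w - 0.205379)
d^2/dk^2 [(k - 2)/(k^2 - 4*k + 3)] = 2*(3*(2 - k)*(k^2 - 4*k + 3) + 4*(k - 2)^3)/(k^2 - 4*k + 3)^3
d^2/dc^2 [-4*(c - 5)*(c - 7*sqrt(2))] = -8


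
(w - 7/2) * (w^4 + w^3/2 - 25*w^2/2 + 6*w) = w^5 - 3*w^4 - 57*w^3/4 + 199*w^2/4 - 21*w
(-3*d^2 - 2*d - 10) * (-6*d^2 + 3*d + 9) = 18*d^4 + 3*d^3 + 27*d^2 - 48*d - 90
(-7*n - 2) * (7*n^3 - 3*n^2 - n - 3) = -49*n^4 + 7*n^3 + 13*n^2 + 23*n + 6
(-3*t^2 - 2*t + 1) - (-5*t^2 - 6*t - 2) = 2*t^2 + 4*t + 3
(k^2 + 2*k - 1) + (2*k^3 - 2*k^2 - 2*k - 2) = 2*k^3 - k^2 - 3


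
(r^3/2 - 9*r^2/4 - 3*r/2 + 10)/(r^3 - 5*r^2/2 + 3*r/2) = (r^3 - 9*r^2/2 - 3*r + 20)/(r*(2*r^2 - 5*r + 3))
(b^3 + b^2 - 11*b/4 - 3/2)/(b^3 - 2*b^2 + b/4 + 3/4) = (b + 2)/(b - 1)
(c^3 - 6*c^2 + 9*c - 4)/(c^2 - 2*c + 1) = c - 4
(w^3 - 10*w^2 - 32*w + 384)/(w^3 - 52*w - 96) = (w - 8)/(w + 2)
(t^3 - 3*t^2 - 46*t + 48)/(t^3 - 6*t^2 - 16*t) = (t^2 + 5*t - 6)/(t*(t + 2))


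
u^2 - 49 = (u - 7)*(u + 7)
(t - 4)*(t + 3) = t^2 - t - 12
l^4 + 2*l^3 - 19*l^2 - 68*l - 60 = (l - 5)*(l + 2)^2*(l + 3)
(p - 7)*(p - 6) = p^2 - 13*p + 42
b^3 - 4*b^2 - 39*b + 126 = (b - 7)*(b - 3)*(b + 6)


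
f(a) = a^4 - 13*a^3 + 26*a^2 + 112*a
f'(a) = 4*a^3 - 39*a^2 + 52*a + 112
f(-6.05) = 4492.59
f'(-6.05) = -2515.88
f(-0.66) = -58.67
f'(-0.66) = 59.54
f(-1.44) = -64.25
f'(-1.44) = -55.69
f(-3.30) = 499.31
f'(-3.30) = -628.06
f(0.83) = 103.91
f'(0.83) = 130.58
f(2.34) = 267.86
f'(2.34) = 71.38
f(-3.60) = 708.25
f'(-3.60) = -767.26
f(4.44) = 260.59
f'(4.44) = -75.84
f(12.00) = 3360.00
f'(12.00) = 2032.00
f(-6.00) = 4368.00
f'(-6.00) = -2468.00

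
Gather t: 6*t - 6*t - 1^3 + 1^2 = 0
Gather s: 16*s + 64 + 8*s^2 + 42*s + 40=8*s^2 + 58*s + 104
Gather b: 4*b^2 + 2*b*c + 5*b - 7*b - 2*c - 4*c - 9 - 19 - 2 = 4*b^2 + b*(2*c - 2) - 6*c - 30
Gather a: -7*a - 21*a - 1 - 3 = -28*a - 4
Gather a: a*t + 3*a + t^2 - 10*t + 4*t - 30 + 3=a*(t + 3) + t^2 - 6*t - 27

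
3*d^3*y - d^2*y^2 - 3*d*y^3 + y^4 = y*(-3*d + y)*(-d + y)*(d + y)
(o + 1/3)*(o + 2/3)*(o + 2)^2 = o^4 + 5*o^3 + 74*o^2/9 + 44*o/9 + 8/9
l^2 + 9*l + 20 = (l + 4)*(l + 5)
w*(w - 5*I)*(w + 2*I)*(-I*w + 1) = -I*w^4 - 2*w^3 - 13*I*w^2 + 10*w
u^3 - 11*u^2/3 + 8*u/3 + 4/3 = (u - 2)^2*(u + 1/3)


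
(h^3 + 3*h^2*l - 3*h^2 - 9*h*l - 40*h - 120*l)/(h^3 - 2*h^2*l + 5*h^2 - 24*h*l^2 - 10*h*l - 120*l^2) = (h^2 + 3*h*l - 8*h - 24*l)/(h^2 - 2*h*l - 24*l^2)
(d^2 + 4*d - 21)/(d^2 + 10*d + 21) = (d - 3)/(d + 3)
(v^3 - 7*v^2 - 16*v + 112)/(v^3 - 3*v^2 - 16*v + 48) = (v - 7)/(v - 3)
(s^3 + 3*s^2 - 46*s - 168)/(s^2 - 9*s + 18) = (s^3 + 3*s^2 - 46*s - 168)/(s^2 - 9*s + 18)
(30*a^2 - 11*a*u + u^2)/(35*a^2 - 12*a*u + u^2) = (-6*a + u)/(-7*a + u)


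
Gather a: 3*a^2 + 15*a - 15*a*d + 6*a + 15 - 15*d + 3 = 3*a^2 + a*(21 - 15*d) - 15*d + 18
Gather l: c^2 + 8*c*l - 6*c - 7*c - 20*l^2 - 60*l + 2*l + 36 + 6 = c^2 - 13*c - 20*l^2 + l*(8*c - 58) + 42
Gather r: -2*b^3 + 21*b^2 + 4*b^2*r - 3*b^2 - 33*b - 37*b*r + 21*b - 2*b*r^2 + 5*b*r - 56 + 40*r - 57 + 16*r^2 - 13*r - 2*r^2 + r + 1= -2*b^3 + 18*b^2 - 12*b + r^2*(14 - 2*b) + r*(4*b^2 - 32*b + 28) - 112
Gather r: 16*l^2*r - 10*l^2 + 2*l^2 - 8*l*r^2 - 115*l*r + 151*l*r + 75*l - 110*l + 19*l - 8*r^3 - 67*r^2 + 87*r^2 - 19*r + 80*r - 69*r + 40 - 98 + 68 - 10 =-8*l^2 - 16*l - 8*r^3 + r^2*(20 - 8*l) + r*(16*l^2 + 36*l - 8)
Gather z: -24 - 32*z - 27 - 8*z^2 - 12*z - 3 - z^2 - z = -9*z^2 - 45*z - 54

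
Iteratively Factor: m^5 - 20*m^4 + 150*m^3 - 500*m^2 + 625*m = (m - 5)*(m^4 - 15*m^3 + 75*m^2 - 125*m) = m*(m - 5)*(m^3 - 15*m^2 + 75*m - 125) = m*(m - 5)^2*(m^2 - 10*m + 25) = m*(m - 5)^3*(m - 5)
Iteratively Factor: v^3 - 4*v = (v)*(v^2 - 4) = v*(v + 2)*(v - 2)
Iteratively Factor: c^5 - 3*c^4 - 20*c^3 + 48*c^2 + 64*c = (c)*(c^4 - 3*c^3 - 20*c^2 + 48*c + 64) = c*(c + 1)*(c^3 - 4*c^2 - 16*c + 64) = c*(c - 4)*(c + 1)*(c^2 - 16) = c*(c - 4)^2*(c + 1)*(c + 4)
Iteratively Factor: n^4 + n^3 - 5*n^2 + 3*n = (n)*(n^3 + n^2 - 5*n + 3) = n*(n + 3)*(n^2 - 2*n + 1) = n*(n - 1)*(n + 3)*(n - 1)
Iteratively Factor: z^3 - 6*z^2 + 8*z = (z - 4)*(z^2 - 2*z) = z*(z - 4)*(z - 2)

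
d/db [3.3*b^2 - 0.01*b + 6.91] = 6.6*b - 0.01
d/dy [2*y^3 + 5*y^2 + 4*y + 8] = 6*y^2 + 10*y + 4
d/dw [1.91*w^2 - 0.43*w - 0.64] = 3.82*w - 0.43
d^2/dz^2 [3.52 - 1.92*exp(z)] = -1.92*exp(z)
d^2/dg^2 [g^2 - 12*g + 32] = 2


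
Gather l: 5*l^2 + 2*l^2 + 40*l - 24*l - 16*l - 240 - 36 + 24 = 7*l^2 - 252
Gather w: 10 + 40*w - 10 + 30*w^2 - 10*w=30*w^2 + 30*w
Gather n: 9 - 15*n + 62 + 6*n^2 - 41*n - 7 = 6*n^2 - 56*n + 64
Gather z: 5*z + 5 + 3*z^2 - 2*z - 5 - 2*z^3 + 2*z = -2*z^3 + 3*z^2 + 5*z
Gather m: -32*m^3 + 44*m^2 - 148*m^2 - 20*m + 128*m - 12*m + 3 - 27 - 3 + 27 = -32*m^3 - 104*m^2 + 96*m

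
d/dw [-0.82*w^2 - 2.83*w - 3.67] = -1.64*w - 2.83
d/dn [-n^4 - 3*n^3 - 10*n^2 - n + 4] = -4*n^3 - 9*n^2 - 20*n - 1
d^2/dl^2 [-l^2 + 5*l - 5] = -2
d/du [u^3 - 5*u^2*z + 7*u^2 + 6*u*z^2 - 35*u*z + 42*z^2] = 3*u^2 - 10*u*z + 14*u + 6*z^2 - 35*z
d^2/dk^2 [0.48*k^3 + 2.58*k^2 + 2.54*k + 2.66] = 2.88*k + 5.16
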